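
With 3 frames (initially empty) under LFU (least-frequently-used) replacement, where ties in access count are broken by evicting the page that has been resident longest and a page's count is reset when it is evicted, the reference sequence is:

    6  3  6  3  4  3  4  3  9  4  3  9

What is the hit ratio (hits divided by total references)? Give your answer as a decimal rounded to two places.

6 -> miss, frames {6}
3 -> miss, frames {6,3}
6 -> hit
3 -> hit
4 -> miss, frames {6,3,4}
3 -> hit
4 -> hit
3 -> hit
9 -> miss, evict 6, frames {3,4,9}
4 -> hit
3 -> hit
9 -> hit
Hits: 8 of 12 references → 8/12 = 0.6667.

0.67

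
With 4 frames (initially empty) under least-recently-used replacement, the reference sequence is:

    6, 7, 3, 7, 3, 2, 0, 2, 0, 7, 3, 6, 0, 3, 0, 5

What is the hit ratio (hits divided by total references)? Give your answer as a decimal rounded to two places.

6 → miss, frames {6}
7 → miss, frames {6,7}
3 → miss, frames {6,7,3}
7 → hit
3 → hit
2 → miss, frames {6,7,3,2}
0 → miss, evict 6, frames {7,3,2,0}
2 → hit
0 → hit
7 → hit
3 → hit
6 → miss, evict 2, frames {0,7,3,6}
0 → hit
3 → hit
0 → hit
5 → miss, evict 7, frames {6,3,0,5}
Hits: 9 of 16 references → 9/16 = 0.5625.

0.56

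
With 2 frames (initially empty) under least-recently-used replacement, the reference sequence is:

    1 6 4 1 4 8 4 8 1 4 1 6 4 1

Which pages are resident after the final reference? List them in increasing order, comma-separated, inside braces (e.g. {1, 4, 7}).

1 → fault, frames (1)
6 → fault, frames (1 6)
4 → fault, evict 1, frames (6 4)
1 → fault, evict 6, frames (4 1)
4 → hit
8 → fault, evict 1, frames (4 8)
4 → hit
8 → hit
1 → fault, evict 4, frames (8 1)
4 → fault, evict 8, frames (1 4)
1 → hit
6 → fault, evict 4, frames (1 6)
4 → fault, evict 1, frames (6 4)
1 → fault, evict 6, frames (4 1)

{1, 4}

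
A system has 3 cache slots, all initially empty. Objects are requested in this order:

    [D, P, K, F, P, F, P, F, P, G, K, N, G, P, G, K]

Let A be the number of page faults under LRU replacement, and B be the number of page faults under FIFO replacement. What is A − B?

1

Under LRU: F F F F . . . . . F F F . F . F → 9 faults.
Under FIFO: F F F F . . . . . F . F . F . F → 8 faults.
A − B = 9 − 8 = 1.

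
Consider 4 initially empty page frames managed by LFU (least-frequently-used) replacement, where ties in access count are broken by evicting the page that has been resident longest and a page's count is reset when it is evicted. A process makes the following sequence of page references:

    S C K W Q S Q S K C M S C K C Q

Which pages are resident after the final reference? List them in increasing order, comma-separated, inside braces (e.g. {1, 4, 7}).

S -> miss, frames (S)
C -> miss, frames (S C)
K -> miss, frames (S C K)
W -> miss, frames (S C K W)
Q -> miss, evict S, frames (C K W Q)
S -> miss, evict C, frames (K W Q S)
Q -> hit
S -> hit
K -> hit
C -> miss, evict W, frames (K Q S C)
M -> miss, evict C, frames (K Q S M)
S -> hit
C -> miss, evict M, frames (K Q S C)
K -> hit
C -> hit
Q -> hit

{C, K, Q, S}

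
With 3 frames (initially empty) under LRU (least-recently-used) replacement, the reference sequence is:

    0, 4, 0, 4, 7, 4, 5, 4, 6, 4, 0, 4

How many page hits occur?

0 → fault, frames (0)
4 → fault, frames (0 4)
0 → hit
4 → hit
7 → fault, frames (0 4 7)
4 → hit
5 → fault, evict 0, frames (7 4 5)
4 → hit
6 → fault, evict 7, frames (5 4 6)
4 → hit
0 → fault, evict 5, frames (6 4 0)
4 → hit
Hits: 6.

6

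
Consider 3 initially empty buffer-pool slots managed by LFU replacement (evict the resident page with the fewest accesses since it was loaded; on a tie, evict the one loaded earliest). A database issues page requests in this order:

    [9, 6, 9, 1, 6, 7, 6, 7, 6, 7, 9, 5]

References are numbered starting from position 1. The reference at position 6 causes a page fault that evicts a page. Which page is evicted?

pos 1: 9: fault, frames [9]
pos 2: 6: fault, frames [9, 6]
pos 3: 9: hit
pos 4: 1: fault, frames [9, 6, 1]
pos 5: 6: hit
pos 6: 7: fault, evict 1, frames [9, 6, 7]
At position 6, page 1 is evicted.

1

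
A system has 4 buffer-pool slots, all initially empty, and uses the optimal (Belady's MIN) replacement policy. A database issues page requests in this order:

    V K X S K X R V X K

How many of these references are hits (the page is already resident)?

V: fault, frames [V]
K: fault, frames [V, K]
X: fault, frames [V, K, X]
S: fault, frames [V, K, X, S]
K: hit
X: hit
R: fault, evict S, frames [V, K, X, R]
V: hit
X: hit
K: hit
Hits: 5.

5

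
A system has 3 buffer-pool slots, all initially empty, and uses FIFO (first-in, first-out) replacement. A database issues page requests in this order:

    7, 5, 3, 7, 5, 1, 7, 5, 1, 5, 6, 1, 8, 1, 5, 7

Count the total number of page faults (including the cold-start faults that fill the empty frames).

11

7 → fault, frames {7}
5 → fault, frames {7,5}
3 → fault, frames {7,5,3}
7 → hit
5 → hit
1 → fault, evict 7, frames {5,3,1}
7 → fault, evict 5, frames {3,1,7}
5 → fault, evict 3, frames {1,7,5}
1 → hit
5 → hit
6 → fault, evict 1, frames {7,5,6}
1 → fault, evict 7, frames {5,6,1}
8 → fault, evict 5, frames {6,1,8}
1 → hit
5 → fault, evict 6, frames {1,8,5}
7 → fault, evict 1, frames {8,5,7}
Page faults: 11.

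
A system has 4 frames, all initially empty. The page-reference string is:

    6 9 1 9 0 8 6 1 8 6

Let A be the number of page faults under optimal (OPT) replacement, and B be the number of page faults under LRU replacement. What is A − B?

-2

Under OPT: F F F . F F . . . . → 5 faults.
Under LRU: F F F . F F F F . . → 7 faults.
A − B = 5 − 7 = -2.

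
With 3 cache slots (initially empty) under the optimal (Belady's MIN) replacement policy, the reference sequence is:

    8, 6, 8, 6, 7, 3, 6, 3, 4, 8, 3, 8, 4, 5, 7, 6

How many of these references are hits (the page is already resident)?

8 → miss, frames (8)
6 → miss, frames (8 6)
8 → hit
6 → hit
7 → miss, frames (8 6 7)
3 → miss, evict 7, frames (8 6 3)
6 → hit
3 → hit
4 → miss, evict 6, frames (8 3 4)
8 → hit
3 → hit
8 → hit
4 → hit
5 → miss, evict 4, frames (8 3 5)
7 → miss, evict 5, frames (8 3 7)
6 → miss, evict 7, frames (8 3 6)
Hits: 8.

8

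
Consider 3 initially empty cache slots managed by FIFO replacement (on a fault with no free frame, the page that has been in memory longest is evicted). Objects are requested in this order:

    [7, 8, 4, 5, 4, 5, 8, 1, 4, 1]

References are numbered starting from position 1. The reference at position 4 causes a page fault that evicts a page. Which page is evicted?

7

pos 1: 7: fault, frames (7)
pos 2: 8: fault, frames (7 8)
pos 3: 4: fault, frames (7 8 4)
pos 4: 5: fault, evict 7, frames (8 4 5)
At position 4, page 7 is evicted.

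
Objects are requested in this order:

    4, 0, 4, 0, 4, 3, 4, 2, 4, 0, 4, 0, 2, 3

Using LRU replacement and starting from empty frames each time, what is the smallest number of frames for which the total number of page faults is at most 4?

4

f=1: 14 faults
f=2: 7 faults
f=3: 6 faults
f=4: 4 faults
Smallest f with faults ≤ 4 is 4.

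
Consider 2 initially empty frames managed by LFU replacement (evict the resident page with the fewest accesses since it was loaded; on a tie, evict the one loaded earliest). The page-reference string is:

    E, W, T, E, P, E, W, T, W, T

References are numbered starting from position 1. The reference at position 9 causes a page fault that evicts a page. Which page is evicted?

pos 1: E: fault, frames [E]
pos 2: W: fault, frames [E, W]
pos 3: T: fault, evict E, frames [W, T]
pos 4: E: fault, evict W, frames [T, E]
pos 5: P: fault, evict T, frames [E, P]
pos 6: E: hit
pos 7: W: fault, evict P, frames [E, W]
pos 8: T: fault, evict W, frames [E, T]
pos 9: W: fault, evict T, frames [E, W]
At position 9, page T is evicted.

T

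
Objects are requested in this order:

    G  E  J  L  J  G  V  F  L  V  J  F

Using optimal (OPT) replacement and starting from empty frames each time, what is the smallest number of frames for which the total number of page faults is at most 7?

3

f=1: 12 faults
f=2: 9 faults
f=3: 7 faults
f=4: 6 faults
f=5: 6 faults
f=6: 6 faults
Smallest f with faults ≤ 7 is 3.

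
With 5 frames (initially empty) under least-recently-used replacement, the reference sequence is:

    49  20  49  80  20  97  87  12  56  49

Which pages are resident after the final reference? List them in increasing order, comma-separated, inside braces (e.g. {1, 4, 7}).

{12, 49, 56, 87, 97}

49 -> miss, frames [49]
20 -> miss, frames [49, 20]
49 -> hit
80 -> miss, frames [20, 49, 80]
20 -> hit
97 -> miss, frames [49, 80, 20, 97]
87 -> miss, frames [49, 80, 20, 97, 87]
12 -> miss, evict 49, frames [80, 20, 97, 87, 12]
56 -> miss, evict 80, frames [20, 97, 87, 12, 56]
49 -> miss, evict 20, frames [97, 87, 12, 56, 49]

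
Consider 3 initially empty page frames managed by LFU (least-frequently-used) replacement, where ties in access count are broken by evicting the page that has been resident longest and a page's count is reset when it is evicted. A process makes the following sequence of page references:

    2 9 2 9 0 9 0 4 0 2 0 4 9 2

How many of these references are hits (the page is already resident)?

2: miss, frames (2)
9: miss, frames (2 9)
2: hit
9: hit
0: miss, frames (2 9 0)
9: hit
0: hit
4: miss, evict 2, frames (9 0 4)
0: hit
2: miss, evict 4, frames (9 0 2)
0: hit
4: miss, evict 2, frames (9 0 4)
9: hit
2: miss, evict 4, frames (9 0 2)
Hits: 7.

7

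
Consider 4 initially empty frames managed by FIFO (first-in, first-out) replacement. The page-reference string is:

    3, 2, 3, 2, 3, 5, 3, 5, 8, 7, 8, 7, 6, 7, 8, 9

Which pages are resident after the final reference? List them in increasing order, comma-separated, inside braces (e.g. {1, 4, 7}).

3: miss, frames {3}
2: miss, frames {3,2}
3: hit
2: hit
3: hit
5: miss, frames {3,2,5}
3: hit
5: hit
8: miss, frames {3,2,5,8}
7: miss, evict 3, frames {2,5,8,7}
8: hit
7: hit
6: miss, evict 2, frames {5,8,7,6}
7: hit
8: hit
9: miss, evict 5, frames {8,7,6,9}

{6, 7, 8, 9}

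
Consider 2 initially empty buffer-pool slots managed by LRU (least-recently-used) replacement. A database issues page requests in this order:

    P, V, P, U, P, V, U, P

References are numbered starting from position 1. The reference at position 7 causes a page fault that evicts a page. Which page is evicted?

pos 1: P -> fault, frames [P]
pos 2: V -> fault, frames [P, V]
pos 3: P -> hit
pos 4: U -> fault, evict V, frames [P, U]
pos 5: P -> hit
pos 6: V -> fault, evict U, frames [P, V]
pos 7: U -> fault, evict P, frames [V, U]
At position 7, page P is evicted.

P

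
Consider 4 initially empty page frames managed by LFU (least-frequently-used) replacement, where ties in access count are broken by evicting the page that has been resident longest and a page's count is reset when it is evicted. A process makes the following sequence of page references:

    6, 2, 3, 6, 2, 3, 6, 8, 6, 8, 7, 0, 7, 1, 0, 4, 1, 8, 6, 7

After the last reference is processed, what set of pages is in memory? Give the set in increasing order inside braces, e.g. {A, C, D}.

{3, 6, 7, 8}

6 -> fault, frames {6}
2 -> fault, frames {6,2}
3 -> fault, frames {6,2,3}
6 -> hit
2 -> hit
3 -> hit
6 -> hit
8 -> fault, frames {6,2,3,8}
6 -> hit
8 -> hit
7 -> fault, evict 2, frames {6,3,8,7}
0 -> fault, evict 7, frames {6,3,8,0}
7 -> fault, evict 0, frames {6,3,8,7}
1 -> fault, evict 7, frames {6,3,8,1}
0 -> fault, evict 1, frames {6,3,8,0}
4 -> fault, evict 0, frames {6,3,8,4}
1 -> fault, evict 4, frames {6,3,8,1}
8 -> hit
6 -> hit
7 -> fault, evict 1, frames {6,3,8,7}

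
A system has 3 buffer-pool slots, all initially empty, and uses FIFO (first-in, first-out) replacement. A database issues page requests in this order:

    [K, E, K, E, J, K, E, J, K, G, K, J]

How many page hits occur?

K → fault, frames (K)
E → fault, frames (K E)
K → hit
E → hit
J → fault, frames (K E J)
K → hit
E → hit
J → hit
K → hit
G → fault, evict K, frames (E J G)
K → fault, evict E, frames (J G K)
J → hit
Hits: 7.

7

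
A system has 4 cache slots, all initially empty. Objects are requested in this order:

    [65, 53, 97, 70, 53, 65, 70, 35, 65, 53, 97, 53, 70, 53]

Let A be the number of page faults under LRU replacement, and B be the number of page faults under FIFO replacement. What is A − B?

Under LRU: F F F F . . . F . . F . F . → 7 faults.
Under FIFO: F F F F . . . F F F F . F . → 9 faults.
A − B = 7 − 9 = -2.

-2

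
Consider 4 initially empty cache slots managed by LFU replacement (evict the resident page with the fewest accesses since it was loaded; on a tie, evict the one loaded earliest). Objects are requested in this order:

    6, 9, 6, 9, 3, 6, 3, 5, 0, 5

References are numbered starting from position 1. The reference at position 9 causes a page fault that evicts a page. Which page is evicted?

5

pos 1: 6: miss, frames [6]
pos 2: 9: miss, frames [6, 9]
pos 3: 6: hit
pos 4: 9: hit
pos 5: 3: miss, frames [6, 9, 3]
pos 6: 6: hit
pos 7: 3: hit
pos 8: 5: miss, frames [6, 9, 3, 5]
pos 9: 0: miss, evict 5, frames [6, 9, 3, 0]
At position 9, page 5 is evicted.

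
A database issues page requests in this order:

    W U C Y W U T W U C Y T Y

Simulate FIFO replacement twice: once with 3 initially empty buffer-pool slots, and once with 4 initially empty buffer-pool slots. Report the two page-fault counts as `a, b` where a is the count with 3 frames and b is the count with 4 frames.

9, 10

3 frames: F F F F F F F . . F F . . → 9 faults.
4 frames: F F F F . . F F F F F F . → 10 faults.
10 > 9: adding a frame increased faults — Belady's anomaly.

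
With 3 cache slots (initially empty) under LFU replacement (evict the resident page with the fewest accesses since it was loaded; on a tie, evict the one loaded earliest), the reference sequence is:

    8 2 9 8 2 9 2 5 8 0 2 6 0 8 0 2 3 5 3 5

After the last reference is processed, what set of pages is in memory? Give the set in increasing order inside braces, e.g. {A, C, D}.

{2, 5, 9}

8 -> fault, frames [8]
2 -> fault, frames [8, 2]
9 -> fault, frames [8, 2, 9]
8 -> hit
2 -> hit
9 -> hit
2 -> hit
5 -> fault, evict 8, frames [2, 9, 5]
8 -> fault, evict 5, frames [2, 9, 8]
0 -> fault, evict 8, frames [2, 9, 0]
2 -> hit
6 -> fault, evict 0, frames [2, 9, 6]
0 -> fault, evict 6, frames [2, 9, 0]
8 -> fault, evict 0, frames [2, 9, 8]
0 -> fault, evict 8, frames [2, 9, 0]
2 -> hit
3 -> fault, evict 0, frames [2, 9, 3]
5 -> fault, evict 3, frames [2, 9, 5]
3 -> fault, evict 5, frames [2, 9, 3]
5 -> fault, evict 3, frames [2, 9, 5]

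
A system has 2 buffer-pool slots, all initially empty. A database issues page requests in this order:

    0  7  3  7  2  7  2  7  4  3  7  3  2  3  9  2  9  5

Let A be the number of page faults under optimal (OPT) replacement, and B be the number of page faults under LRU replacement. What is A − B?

-2

Under OPT: F F F . F . . . F F . . F . F . . F → 9 faults.
Under LRU: F F F . F . . . F F F . F . F F . F → 11 faults.
A − B = 9 − 11 = -2.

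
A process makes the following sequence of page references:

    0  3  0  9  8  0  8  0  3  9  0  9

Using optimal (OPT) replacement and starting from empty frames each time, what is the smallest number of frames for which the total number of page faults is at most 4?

f=1: 12 faults
f=2: 6 faults
f=3: 5 faults
f=4: 4 faults
Smallest f with faults ≤ 4 is 4.

4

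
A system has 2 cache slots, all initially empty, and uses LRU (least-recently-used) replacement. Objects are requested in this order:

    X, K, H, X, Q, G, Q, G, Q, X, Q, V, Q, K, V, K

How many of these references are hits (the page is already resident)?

6

X → fault, frames {X}
K → fault, frames {X,K}
H → fault, evict X, frames {K,H}
X → fault, evict K, frames {H,X}
Q → fault, evict H, frames {X,Q}
G → fault, evict X, frames {Q,G}
Q → hit
G → hit
Q → hit
X → fault, evict G, frames {Q,X}
Q → hit
V → fault, evict X, frames {Q,V}
Q → hit
K → fault, evict V, frames {Q,K}
V → fault, evict Q, frames {K,V}
K → hit
Hits: 6.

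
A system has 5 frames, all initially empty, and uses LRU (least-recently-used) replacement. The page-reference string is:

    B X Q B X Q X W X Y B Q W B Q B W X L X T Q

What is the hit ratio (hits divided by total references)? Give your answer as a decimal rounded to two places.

B -> fault, frames (B)
X -> fault, frames (B X)
Q -> fault, frames (B X Q)
B -> hit
X -> hit
Q -> hit
X -> hit
W -> fault, frames (B Q X W)
X -> hit
Y -> fault, frames (B Q W X Y)
B -> hit
Q -> hit
W -> hit
B -> hit
Q -> hit
B -> hit
W -> hit
X -> hit
L -> fault, evict Y, frames (Q B W X L)
X -> hit
T -> fault, evict Q, frames (B W L X T)
Q -> fault, evict B, frames (W L X T Q)
Hits: 14 of 22 references → 14/22 = 0.6364.

0.64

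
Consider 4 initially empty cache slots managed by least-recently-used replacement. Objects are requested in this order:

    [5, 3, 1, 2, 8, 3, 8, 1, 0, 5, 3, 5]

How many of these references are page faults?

5 → fault, frames [5]
3 → fault, frames [5, 3]
1 → fault, frames [5, 3, 1]
2 → fault, frames [5, 3, 1, 2]
8 → fault, evict 5, frames [3, 1, 2, 8]
3 → hit
8 → hit
1 → hit
0 → fault, evict 2, frames [3, 8, 1, 0]
5 → fault, evict 3, frames [8, 1, 0, 5]
3 → fault, evict 8, frames [1, 0, 5, 3]
5 → hit
Page faults: 8.

8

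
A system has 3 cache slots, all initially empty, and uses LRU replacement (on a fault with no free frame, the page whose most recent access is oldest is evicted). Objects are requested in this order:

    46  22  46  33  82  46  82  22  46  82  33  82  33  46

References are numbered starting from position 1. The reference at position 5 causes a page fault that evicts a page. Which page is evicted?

22

pos 1: 46: miss, frames {46}
pos 2: 22: miss, frames {46,22}
pos 3: 46: hit
pos 4: 33: miss, frames {22,46,33}
pos 5: 82: miss, evict 22, frames {46,33,82}
At position 5, page 22 is evicted.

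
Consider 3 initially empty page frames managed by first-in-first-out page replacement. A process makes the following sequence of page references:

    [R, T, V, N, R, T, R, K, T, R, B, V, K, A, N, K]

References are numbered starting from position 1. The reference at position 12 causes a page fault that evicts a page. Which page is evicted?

T

pos 1: R -> fault, frames [R]
pos 2: T -> fault, frames [R, T]
pos 3: V -> fault, frames [R, T, V]
pos 4: N -> fault, evict R, frames [T, V, N]
pos 5: R -> fault, evict T, frames [V, N, R]
pos 6: T -> fault, evict V, frames [N, R, T]
pos 7: R -> hit
pos 8: K -> fault, evict N, frames [R, T, K]
pos 9: T -> hit
pos 10: R -> hit
pos 11: B -> fault, evict R, frames [T, K, B]
pos 12: V -> fault, evict T, frames [K, B, V]
At position 12, page T is evicted.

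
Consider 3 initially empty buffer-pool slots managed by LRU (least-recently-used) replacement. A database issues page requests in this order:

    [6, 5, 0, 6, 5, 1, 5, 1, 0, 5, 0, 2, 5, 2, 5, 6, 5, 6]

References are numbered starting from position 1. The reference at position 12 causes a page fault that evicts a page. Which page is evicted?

1

pos 1: 6 → miss, frames [6]
pos 2: 5 → miss, frames [6, 5]
pos 3: 0 → miss, frames [6, 5, 0]
pos 4: 6 → hit
pos 5: 5 → hit
pos 6: 1 → miss, evict 0, frames [6, 5, 1]
pos 7: 5 → hit
pos 8: 1 → hit
pos 9: 0 → miss, evict 6, frames [5, 1, 0]
pos 10: 5 → hit
pos 11: 0 → hit
pos 12: 2 → miss, evict 1, frames [5, 0, 2]
At position 12, page 1 is evicted.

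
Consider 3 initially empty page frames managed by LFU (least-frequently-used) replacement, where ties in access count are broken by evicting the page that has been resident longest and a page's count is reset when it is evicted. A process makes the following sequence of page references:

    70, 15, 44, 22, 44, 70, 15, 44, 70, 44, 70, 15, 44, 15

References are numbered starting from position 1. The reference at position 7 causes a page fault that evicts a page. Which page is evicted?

pos 1: 70 → miss, frames {70}
pos 2: 15 → miss, frames {70,15}
pos 3: 44 → miss, frames {70,15,44}
pos 4: 22 → miss, evict 70, frames {15,44,22}
pos 5: 44 → hit
pos 6: 70 → miss, evict 15, frames {44,22,70}
pos 7: 15 → miss, evict 22, frames {44,70,15}
At position 7, page 22 is evicted.

22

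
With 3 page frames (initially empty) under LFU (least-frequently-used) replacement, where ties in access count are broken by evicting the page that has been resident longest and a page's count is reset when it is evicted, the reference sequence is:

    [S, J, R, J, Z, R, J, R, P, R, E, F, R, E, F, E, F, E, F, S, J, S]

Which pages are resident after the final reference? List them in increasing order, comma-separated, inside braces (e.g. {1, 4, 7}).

{J, R, S}

S -> miss, frames {S}
J -> miss, frames {S,J}
R -> miss, frames {S,J,R}
J -> hit
Z -> miss, evict S, frames {J,R,Z}
R -> hit
J -> hit
R -> hit
P -> miss, evict Z, frames {J,R,P}
R -> hit
E -> miss, evict P, frames {J,R,E}
F -> miss, evict E, frames {J,R,F}
R -> hit
E -> miss, evict F, frames {J,R,E}
F -> miss, evict E, frames {J,R,F}
E -> miss, evict F, frames {J,R,E}
F -> miss, evict E, frames {J,R,F}
E -> miss, evict F, frames {J,R,E}
F -> miss, evict E, frames {J,R,F}
S -> miss, evict F, frames {J,R,S}
J -> hit
S -> hit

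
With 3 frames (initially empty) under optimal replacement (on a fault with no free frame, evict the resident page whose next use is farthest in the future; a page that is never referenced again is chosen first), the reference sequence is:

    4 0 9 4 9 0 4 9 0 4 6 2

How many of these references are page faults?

5

4 -> fault, frames {4}
0 -> fault, frames {4,0}
9 -> fault, frames {4,0,9}
4 -> hit
9 -> hit
0 -> hit
4 -> hit
9 -> hit
0 -> hit
4 -> hit
6 -> fault, evict 9, frames {4,0,6}
2 -> fault, evict 6, frames {4,0,2}
Page faults: 5.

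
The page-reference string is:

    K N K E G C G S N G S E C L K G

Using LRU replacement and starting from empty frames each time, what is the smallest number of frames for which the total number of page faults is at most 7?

f=1: 16 faults
f=2: 14 faults
f=3: 12 faults
f=4: 12 faults
f=5: 10 faults
f=6: 8 faults
f=7: 7 faults
Smallest f with faults ≤ 7 is 7.

7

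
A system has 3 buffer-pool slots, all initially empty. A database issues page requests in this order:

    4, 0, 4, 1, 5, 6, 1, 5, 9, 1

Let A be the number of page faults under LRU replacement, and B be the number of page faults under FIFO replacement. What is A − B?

-1

Under LRU: F F . F F F . . F . → 6 faults.
Under FIFO: F F . F F F . . F F → 7 faults.
A − B = 6 − 7 = -1.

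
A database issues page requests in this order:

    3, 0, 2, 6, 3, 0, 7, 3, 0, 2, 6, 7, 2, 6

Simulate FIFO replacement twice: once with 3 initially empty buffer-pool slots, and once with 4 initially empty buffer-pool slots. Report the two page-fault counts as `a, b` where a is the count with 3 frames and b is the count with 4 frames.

9, 10

3 frames: F F F F F F F . . F F . . . → 9 faults.
4 frames: F F F F . . F F F F F F . . → 10 faults.
10 > 9: adding a frame increased faults — Belady's anomaly.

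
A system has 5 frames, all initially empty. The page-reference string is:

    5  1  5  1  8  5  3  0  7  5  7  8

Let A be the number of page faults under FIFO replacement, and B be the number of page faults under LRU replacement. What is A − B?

Under FIFO: F F . . F . F F F F . . → 7 faults.
Under LRU: F F . . F . F F F . . . → 6 faults.
A − B = 7 − 6 = 1.

1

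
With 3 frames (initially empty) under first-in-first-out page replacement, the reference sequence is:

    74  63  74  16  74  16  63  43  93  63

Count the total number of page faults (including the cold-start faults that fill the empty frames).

6

74 -> fault, frames (74)
63 -> fault, frames (74 63)
74 -> hit
16 -> fault, frames (74 63 16)
74 -> hit
16 -> hit
63 -> hit
43 -> fault, evict 74, frames (63 16 43)
93 -> fault, evict 63, frames (16 43 93)
63 -> fault, evict 16, frames (43 93 63)
Page faults: 6.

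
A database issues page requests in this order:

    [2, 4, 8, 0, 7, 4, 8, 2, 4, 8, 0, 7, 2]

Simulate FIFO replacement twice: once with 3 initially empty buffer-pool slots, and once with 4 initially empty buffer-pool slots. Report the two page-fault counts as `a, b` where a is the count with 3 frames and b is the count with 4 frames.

3 frames: F F F F F F F F . . F F . → 10 faults.
4 frames: F F F F F . . F F F F F F → 11 faults.
11 > 10: adding a frame increased faults — Belady's anomaly.

10, 11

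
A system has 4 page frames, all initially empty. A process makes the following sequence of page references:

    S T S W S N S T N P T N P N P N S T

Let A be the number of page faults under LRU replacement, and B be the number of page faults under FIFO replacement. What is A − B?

-2

Under LRU: F F . F . F . . . F . . . . . . . . → 5 faults.
Under FIFO: F F . F . F . . . F . . . . . . F F → 7 faults.
A − B = 5 − 7 = -2.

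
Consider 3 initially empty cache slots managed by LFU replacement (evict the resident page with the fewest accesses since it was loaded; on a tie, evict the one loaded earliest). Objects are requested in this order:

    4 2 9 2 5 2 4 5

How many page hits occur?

3

4 → miss, frames (4)
2 → miss, frames (4 2)
9 → miss, frames (4 2 9)
2 → hit
5 → miss, evict 4, frames (2 9 5)
2 → hit
4 → miss, evict 9, frames (2 5 4)
5 → hit
Hits: 3.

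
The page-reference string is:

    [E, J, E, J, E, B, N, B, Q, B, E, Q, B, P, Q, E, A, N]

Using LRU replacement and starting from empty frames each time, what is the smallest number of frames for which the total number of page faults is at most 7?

6

f=1: 18 faults
f=2: 13 faults
f=3: 10 faults
f=4: 8 faults
f=5: 8 faults
f=6: 7 faults
f=7: 7 faults
Smallest f with faults ≤ 7 is 6.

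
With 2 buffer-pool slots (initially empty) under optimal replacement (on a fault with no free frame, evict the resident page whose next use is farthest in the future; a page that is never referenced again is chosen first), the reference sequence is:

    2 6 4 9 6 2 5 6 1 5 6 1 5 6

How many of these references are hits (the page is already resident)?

2 -> fault, frames {2}
6 -> fault, frames {2,6}
4 -> fault, evict 2, frames {6,4}
9 -> fault, evict 4, frames {6,9}
6 -> hit
2 -> fault, evict 9, frames {6,2}
5 -> fault, evict 2, frames {6,5}
6 -> hit
1 -> fault, evict 6, frames {5,1}
5 -> hit
6 -> fault, evict 5, frames {1,6}
1 -> hit
5 -> fault, evict 1, frames {6,5}
6 -> hit
Hits: 5.

5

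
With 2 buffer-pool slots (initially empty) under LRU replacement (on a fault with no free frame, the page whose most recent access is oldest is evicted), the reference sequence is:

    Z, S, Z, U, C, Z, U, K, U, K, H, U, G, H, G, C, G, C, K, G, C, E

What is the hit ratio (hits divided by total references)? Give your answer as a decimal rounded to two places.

0.27

Z: miss, frames (Z)
S: miss, frames (Z S)
Z: hit
U: miss, evict S, frames (Z U)
C: miss, evict Z, frames (U C)
Z: miss, evict U, frames (C Z)
U: miss, evict C, frames (Z U)
K: miss, evict Z, frames (U K)
U: hit
K: hit
H: miss, evict U, frames (K H)
U: miss, evict K, frames (H U)
G: miss, evict H, frames (U G)
H: miss, evict U, frames (G H)
G: hit
C: miss, evict H, frames (G C)
G: hit
C: hit
K: miss, evict G, frames (C K)
G: miss, evict C, frames (K G)
C: miss, evict K, frames (G C)
E: miss, evict G, frames (C E)
Hits: 6 of 22 references → 6/22 = 0.2727.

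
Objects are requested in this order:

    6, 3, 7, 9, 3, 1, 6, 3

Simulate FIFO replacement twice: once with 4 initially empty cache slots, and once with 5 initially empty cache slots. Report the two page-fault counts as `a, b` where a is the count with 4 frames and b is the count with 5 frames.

4 frames: F F F F . F F F → 7 faults.
5 frames: F F F F . F . . → 5 faults.
5 < 7: adding a frame reduced faults, as is typical.

7, 5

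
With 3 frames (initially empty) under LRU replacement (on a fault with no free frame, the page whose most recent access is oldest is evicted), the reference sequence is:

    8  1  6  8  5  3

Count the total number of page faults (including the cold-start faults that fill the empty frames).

8: fault, frames [8]
1: fault, frames [8, 1]
6: fault, frames [8, 1, 6]
8: hit
5: fault, evict 1, frames [6, 8, 5]
3: fault, evict 6, frames [8, 5, 3]
Page faults: 5.

5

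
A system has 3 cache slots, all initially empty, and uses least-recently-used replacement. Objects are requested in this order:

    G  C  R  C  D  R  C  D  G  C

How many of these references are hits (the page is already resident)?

5

G -> miss, frames (G)
C -> miss, frames (G C)
R -> miss, frames (G C R)
C -> hit
D -> miss, evict G, frames (R C D)
R -> hit
C -> hit
D -> hit
G -> miss, evict R, frames (C D G)
C -> hit
Hits: 5.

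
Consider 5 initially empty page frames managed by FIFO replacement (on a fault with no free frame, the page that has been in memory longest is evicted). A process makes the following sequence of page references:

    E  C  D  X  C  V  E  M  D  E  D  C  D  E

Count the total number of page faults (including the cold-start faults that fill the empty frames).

9

E → fault, frames (E)
C → fault, frames (E C)
D → fault, frames (E C D)
X → fault, frames (E C D X)
C → hit
V → fault, frames (E C D X V)
E → hit
M → fault, evict E, frames (C D X V M)
D → hit
E → fault, evict C, frames (D X V M E)
D → hit
C → fault, evict D, frames (X V M E C)
D → fault, evict X, frames (V M E C D)
E → hit
Page faults: 9.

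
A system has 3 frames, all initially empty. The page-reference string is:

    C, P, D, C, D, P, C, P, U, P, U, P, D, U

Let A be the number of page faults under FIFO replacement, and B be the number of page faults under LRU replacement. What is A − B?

-1

Under FIFO: F F F . . . . . F . . . . . → 4 faults.
Under LRU: F F F . . . . . F . . . F . → 5 faults.
A − B = 4 − 5 = -1.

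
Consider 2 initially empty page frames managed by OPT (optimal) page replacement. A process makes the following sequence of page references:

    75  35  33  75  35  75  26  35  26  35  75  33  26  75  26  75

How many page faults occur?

75 -> fault, frames [75]
35 -> fault, frames [75, 35]
33 -> fault, evict 35, frames [75, 33]
75 -> hit
35 -> fault, evict 33, frames [75, 35]
75 -> hit
26 -> fault, evict 75, frames [35, 26]
35 -> hit
26 -> hit
35 -> hit
75 -> fault, evict 35, frames [26, 75]
33 -> fault, evict 75, frames [26, 33]
26 -> hit
75 -> fault, evict 33, frames [26, 75]
26 -> hit
75 -> hit
Page faults: 8.

8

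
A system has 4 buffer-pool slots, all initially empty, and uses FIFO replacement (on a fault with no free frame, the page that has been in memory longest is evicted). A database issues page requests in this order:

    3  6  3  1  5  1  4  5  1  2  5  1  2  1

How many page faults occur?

6

3: miss, frames [3]
6: miss, frames [3, 6]
3: hit
1: miss, frames [3, 6, 1]
5: miss, frames [3, 6, 1, 5]
1: hit
4: miss, evict 3, frames [6, 1, 5, 4]
5: hit
1: hit
2: miss, evict 6, frames [1, 5, 4, 2]
5: hit
1: hit
2: hit
1: hit
Page faults: 6.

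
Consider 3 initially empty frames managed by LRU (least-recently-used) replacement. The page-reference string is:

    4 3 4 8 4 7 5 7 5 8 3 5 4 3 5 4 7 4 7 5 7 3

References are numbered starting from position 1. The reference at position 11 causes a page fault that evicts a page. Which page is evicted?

7

pos 1: 4 → miss, frames {4}
pos 2: 3 → miss, frames {4,3}
pos 3: 4 → hit
pos 4: 8 → miss, frames {3,4,8}
pos 5: 4 → hit
pos 6: 7 → miss, evict 3, frames {8,4,7}
pos 7: 5 → miss, evict 8, frames {4,7,5}
pos 8: 7 → hit
pos 9: 5 → hit
pos 10: 8 → miss, evict 4, frames {7,5,8}
pos 11: 3 → miss, evict 7, frames {5,8,3}
At position 11, page 7 is evicted.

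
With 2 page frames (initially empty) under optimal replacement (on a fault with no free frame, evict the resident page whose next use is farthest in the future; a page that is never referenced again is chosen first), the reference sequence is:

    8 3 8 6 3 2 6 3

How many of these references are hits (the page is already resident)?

8: miss, frames [8]
3: miss, frames [8, 3]
8: hit
6: miss, evict 8, frames [3, 6]
3: hit
2: miss, evict 3, frames [6, 2]
6: hit
3: miss, evict 2, frames [6, 3]
Hits: 3.

3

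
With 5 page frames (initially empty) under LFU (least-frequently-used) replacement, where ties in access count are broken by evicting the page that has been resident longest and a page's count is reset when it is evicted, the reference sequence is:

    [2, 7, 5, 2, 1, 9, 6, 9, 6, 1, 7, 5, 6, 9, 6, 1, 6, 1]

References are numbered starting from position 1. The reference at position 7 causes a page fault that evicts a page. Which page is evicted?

pos 1: 2: miss, frames [2]
pos 2: 7: miss, frames [2, 7]
pos 3: 5: miss, frames [2, 7, 5]
pos 4: 2: hit
pos 5: 1: miss, frames [2, 7, 5, 1]
pos 6: 9: miss, frames [2, 7, 5, 1, 9]
pos 7: 6: miss, evict 7, frames [2, 5, 1, 9, 6]
At position 7, page 7 is evicted.

7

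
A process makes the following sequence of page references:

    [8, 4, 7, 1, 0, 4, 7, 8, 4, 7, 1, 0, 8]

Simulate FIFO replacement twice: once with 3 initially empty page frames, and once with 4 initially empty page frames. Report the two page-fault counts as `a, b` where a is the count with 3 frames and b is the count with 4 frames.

3 frames: F F F F F F F F . . F F . → 10 faults.
4 frames: F F F F F . . F F F F F F → 11 faults.
11 > 10: adding a frame increased faults — Belady's anomaly.

10, 11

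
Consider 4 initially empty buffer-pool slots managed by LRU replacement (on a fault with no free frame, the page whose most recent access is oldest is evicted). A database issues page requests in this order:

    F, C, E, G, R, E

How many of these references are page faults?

5

F -> fault, frames [F]
C -> fault, frames [F, C]
E -> fault, frames [F, C, E]
G -> fault, frames [F, C, E, G]
R -> fault, evict F, frames [C, E, G, R]
E -> hit
Page faults: 5.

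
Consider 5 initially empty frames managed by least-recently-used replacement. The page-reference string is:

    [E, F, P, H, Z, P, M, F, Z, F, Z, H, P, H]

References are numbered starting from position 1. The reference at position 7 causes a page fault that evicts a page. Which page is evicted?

pos 1: E: fault, frames (E)
pos 2: F: fault, frames (E F)
pos 3: P: fault, frames (E F P)
pos 4: H: fault, frames (E F P H)
pos 5: Z: fault, frames (E F P H Z)
pos 6: P: hit
pos 7: M: fault, evict E, frames (F H Z P M)
At position 7, page E is evicted.

E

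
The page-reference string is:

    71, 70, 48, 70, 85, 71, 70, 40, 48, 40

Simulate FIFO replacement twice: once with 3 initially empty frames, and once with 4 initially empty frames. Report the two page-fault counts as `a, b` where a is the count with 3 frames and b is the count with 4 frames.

3 frames: F F F . F F F F F . → 8 faults.
4 frames: F F F . F . . F . . → 5 faults.
5 < 8: adding a frame reduced faults, as is typical.

8, 5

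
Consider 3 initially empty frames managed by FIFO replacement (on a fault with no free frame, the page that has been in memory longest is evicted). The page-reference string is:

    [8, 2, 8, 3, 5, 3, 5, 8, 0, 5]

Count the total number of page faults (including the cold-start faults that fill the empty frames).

6

8: miss, frames (8)
2: miss, frames (8 2)
8: hit
3: miss, frames (8 2 3)
5: miss, evict 8, frames (2 3 5)
3: hit
5: hit
8: miss, evict 2, frames (3 5 8)
0: miss, evict 3, frames (5 8 0)
5: hit
Page faults: 6.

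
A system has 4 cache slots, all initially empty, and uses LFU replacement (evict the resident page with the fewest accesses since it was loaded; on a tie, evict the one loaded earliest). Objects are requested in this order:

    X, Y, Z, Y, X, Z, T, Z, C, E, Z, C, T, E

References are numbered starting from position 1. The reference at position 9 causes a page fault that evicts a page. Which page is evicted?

T

pos 1: X -> fault, frames [X]
pos 2: Y -> fault, frames [X, Y]
pos 3: Z -> fault, frames [X, Y, Z]
pos 4: Y -> hit
pos 5: X -> hit
pos 6: Z -> hit
pos 7: T -> fault, frames [X, Y, Z, T]
pos 8: Z -> hit
pos 9: C -> fault, evict T, frames [X, Y, Z, C]
At position 9, page T is evicted.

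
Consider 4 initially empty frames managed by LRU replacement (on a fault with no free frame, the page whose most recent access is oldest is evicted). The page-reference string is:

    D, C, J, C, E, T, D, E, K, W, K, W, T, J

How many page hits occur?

D -> fault, frames [D]
C -> fault, frames [D, C]
J -> fault, frames [D, C, J]
C -> hit
E -> fault, frames [D, J, C, E]
T -> fault, evict D, frames [J, C, E, T]
D -> fault, evict J, frames [C, E, T, D]
E -> hit
K -> fault, evict C, frames [T, D, E, K]
W -> fault, evict T, frames [D, E, K, W]
K -> hit
W -> hit
T -> fault, evict D, frames [E, K, W, T]
J -> fault, evict E, frames [K, W, T, J]
Hits: 4.

4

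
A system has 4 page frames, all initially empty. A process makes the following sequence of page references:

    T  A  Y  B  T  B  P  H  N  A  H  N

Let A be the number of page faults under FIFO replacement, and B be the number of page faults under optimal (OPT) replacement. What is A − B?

Under FIFO: F F F F . . F F F F . . → 8 faults.
Under OPT: F F F F . . F F F . . . → 7 faults.
A − B = 8 − 7 = 1.

1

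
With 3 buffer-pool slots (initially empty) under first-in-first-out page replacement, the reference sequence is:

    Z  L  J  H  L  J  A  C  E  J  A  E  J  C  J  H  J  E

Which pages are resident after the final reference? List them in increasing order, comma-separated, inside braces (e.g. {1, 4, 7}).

{E, H, J}

Z → miss, frames {Z}
L → miss, frames {Z,L}
J → miss, frames {Z,L,J}
H → miss, evict Z, frames {L,J,H}
L → hit
J → hit
A → miss, evict L, frames {J,H,A}
C → miss, evict J, frames {H,A,C}
E → miss, evict H, frames {A,C,E}
J → miss, evict A, frames {C,E,J}
A → miss, evict C, frames {E,J,A}
E → hit
J → hit
C → miss, evict E, frames {J,A,C}
J → hit
H → miss, evict J, frames {A,C,H}
J → miss, evict A, frames {C,H,J}
E → miss, evict C, frames {H,J,E}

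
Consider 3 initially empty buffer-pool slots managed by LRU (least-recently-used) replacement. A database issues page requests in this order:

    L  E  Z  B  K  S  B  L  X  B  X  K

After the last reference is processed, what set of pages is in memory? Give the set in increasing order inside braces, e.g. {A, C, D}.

L: fault, frames {L}
E: fault, frames {L,E}
Z: fault, frames {L,E,Z}
B: fault, evict L, frames {E,Z,B}
K: fault, evict E, frames {Z,B,K}
S: fault, evict Z, frames {B,K,S}
B: hit
L: fault, evict K, frames {S,B,L}
X: fault, evict S, frames {B,L,X}
B: hit
X: hit
K: fault, evict L, frames {B,X,K}

{B, K, X}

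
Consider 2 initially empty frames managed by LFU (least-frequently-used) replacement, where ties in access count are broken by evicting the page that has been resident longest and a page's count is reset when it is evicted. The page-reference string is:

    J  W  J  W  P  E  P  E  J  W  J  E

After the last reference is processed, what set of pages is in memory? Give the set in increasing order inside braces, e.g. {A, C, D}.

J -> fault, frames (J)
W -> fault, frames (J W)
J -> hit
W -> hit
P -> fault, evict J, frames (W P)
E -> fault, evict P, frames (W E)
P -> fault, evict E, frames (W P)
E -> fault, evict P, frames (W E)
J -> fault, evict E, frames (W J)
W -> hit
J -> hit
E -> fault, evict J, frames (W E)

{E, W}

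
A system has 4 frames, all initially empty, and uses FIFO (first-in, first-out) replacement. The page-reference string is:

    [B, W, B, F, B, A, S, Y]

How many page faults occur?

B → fault, frames {B}
W → fault, frames {B,W}
B → hit
F → fault, frames {B,W,F}
B → hit
A → fault, frames {B,W,F,A}
S → fault, evict B, frames {W,F,A,S}
Y → fault, evict W, frames {F,A,S,Y}
Page faults: 6.

6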